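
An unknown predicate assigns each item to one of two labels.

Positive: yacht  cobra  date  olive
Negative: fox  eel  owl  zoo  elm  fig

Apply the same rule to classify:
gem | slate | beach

Negative, Positive, Positive

Every 'Positive' example satisfies: length ≥ 4. None of the 'Negative' examples do.
gem → length 3 → Negative. slate → length 5 → Positive. beach → length 5 → Positive.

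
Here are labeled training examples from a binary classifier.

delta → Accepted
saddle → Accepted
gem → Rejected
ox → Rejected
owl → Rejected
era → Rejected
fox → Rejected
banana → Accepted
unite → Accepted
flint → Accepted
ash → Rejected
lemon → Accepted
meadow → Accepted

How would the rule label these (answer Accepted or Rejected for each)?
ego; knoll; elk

The pattern is that an item is 'Accepted' exactly when: length ≥ 5.
Rejected: ego, since length 3.
Accepted: knoll, since length 5.
Rejected: elk, since length 3.

Rejected, Accepted, Rejected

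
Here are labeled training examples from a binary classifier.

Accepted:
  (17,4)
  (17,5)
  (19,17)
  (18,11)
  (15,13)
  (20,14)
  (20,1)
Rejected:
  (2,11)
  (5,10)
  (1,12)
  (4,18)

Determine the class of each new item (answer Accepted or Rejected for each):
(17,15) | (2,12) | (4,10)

Accepted, Rejected, Rejected

The distinguishing property — first > second — holds for all the 'Accepted' cases and none of the 'Rejected' cases.
(17,15): 17 > 15, fits → Accepted.
(2,12): 2 < 12, does not satisfy this → Rejected.
(4,10): 4 < 10, does not satisfy this → Rejected.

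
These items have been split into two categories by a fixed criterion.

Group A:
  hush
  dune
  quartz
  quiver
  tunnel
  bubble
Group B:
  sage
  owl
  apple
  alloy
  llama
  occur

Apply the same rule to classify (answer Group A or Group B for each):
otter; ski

The classifier is using: even length AND contains 'u'.

Group B, Group B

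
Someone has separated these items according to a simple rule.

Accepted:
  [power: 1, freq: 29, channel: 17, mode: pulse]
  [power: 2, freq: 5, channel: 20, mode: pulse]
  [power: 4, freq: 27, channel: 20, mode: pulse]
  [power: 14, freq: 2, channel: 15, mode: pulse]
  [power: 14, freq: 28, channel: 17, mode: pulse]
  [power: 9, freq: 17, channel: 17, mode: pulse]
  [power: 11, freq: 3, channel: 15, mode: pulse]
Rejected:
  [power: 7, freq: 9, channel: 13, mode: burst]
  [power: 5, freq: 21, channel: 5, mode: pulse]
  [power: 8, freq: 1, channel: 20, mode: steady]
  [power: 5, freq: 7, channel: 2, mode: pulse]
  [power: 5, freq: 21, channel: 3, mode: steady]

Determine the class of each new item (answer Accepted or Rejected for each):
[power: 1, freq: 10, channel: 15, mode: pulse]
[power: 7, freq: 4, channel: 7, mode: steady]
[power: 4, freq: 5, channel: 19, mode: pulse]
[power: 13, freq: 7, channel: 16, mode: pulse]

All 'Accepted' examples share one property — mode is pulse AND channel ≥ 13 — and every 'Rejected' example lacks it.

Accepted, Rejected, Accepted, Accepted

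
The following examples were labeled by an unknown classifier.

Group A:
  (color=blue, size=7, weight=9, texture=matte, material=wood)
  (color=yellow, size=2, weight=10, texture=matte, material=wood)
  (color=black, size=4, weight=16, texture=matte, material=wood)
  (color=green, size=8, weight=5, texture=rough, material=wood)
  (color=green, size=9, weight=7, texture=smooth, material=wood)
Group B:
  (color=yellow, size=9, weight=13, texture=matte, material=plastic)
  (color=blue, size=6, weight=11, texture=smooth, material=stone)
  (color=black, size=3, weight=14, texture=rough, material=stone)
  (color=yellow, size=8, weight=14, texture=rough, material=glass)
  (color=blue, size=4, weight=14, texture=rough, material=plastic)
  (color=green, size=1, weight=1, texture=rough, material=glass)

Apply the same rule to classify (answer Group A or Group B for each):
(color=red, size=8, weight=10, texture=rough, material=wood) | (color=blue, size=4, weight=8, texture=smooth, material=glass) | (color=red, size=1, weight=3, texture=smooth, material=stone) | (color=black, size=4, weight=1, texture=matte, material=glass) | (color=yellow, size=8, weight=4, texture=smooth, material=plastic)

Group A, Group B, Group B, Group B, Group B

Checking candidate rules against both groups, what survives is: material is wood.
Group A: (color=red, size=8, weight=10, texture=rough, material=wood), since material is wood. Group B: (color=blue, size=4, weight=8, texture=smooth, material=glass), since material is glass. Group B: (color=red, size=1, weight=3, texture=smooth, material=stone), since material is stone. Group B: (color=black, size=4, weight=1, texture=matte, material=glass), since material is glass. Group B: (color=yellow, size=8, weight=4, texture=smooth, material=plastic), since material is plastic.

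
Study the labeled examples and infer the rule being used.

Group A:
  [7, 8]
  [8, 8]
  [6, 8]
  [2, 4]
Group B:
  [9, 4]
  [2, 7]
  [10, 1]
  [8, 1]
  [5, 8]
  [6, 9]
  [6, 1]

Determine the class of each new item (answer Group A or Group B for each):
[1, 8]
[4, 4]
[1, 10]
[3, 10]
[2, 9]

Every 'Group A' example satisfies: |first − second| ≤ 2. None of the 'Group B' examples do.
[1, 8]: Group B (|1−8| = 7).
[4, 4]: Group A (|4−4| = 0).
[1, 10]: Group B (|1−10| = 9).
[3, 10]: Group B (|3−10| = 7).
[2, 9]: Group B (|2−9| = 7).

Group B, Group A, Group B, Group B, Group B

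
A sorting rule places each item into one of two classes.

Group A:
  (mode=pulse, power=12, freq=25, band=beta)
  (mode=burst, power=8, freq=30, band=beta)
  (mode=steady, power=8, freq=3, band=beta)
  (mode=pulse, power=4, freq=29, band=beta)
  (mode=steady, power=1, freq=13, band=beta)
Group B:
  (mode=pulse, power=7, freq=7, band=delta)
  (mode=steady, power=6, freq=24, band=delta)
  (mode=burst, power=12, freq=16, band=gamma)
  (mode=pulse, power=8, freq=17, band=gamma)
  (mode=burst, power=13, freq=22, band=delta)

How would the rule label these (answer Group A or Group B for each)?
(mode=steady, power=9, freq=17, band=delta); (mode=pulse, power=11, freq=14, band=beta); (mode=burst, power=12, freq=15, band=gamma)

The simplest hypothesis consistent with all the labels is: band is beta.
(mode=steady, power=9, freq=17, band=delta): Group B (band is delta).
(mode=pulse, power=11, freq=14, band=beta): Group A (band is beta).
(mode=burst, power=12, freq=15, band=gamma): Group B (band is gamma).

Group B, Group A, Group B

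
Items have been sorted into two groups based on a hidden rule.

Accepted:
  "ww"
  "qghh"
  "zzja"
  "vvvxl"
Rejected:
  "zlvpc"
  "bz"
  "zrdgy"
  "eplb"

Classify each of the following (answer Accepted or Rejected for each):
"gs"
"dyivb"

Rule: has a double letter. This holds for each 'Accepted' example and fails for each 'Rejected' one.
"gs": no doubled letter, fails the rule → Rejected.
"dyivb": no doubled letter, fails the rule → Rejected.

Rejected, Rejected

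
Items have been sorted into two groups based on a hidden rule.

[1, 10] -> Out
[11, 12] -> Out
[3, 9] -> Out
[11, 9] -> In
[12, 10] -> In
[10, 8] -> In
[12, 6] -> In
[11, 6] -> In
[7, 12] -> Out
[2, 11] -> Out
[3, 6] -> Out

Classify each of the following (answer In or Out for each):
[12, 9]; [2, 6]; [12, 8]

In, Out, In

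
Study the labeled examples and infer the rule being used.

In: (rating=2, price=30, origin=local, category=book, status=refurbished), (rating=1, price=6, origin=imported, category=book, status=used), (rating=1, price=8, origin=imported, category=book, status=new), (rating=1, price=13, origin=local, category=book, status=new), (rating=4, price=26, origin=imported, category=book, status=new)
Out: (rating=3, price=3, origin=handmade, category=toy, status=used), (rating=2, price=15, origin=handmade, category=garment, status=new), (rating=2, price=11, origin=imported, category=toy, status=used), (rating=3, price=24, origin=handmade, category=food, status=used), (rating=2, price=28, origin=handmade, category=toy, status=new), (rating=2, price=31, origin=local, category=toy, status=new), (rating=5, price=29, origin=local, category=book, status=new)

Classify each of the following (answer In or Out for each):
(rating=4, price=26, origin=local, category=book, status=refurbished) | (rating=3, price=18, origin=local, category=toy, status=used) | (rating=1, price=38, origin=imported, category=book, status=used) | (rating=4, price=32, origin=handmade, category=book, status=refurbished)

Every 'In' example satisfies: category is book AND rating ≤ 4. None of the 'Out' examples do.
(rating=4, price=26, origin=local, category=book, status=refurbished): In (category is book, rating = 4). (rating=3, price=18, origin=local, category=toy, status=used): Out (category is toy, rating = 3). (rating=1, price=38, origin=imported, category=book, status=used): In (category is book, rating = 1). (rating=4, price=32, origin=handmade, category=book, status=refurbished): In (category is book, rating = 4).

In, Out, In, In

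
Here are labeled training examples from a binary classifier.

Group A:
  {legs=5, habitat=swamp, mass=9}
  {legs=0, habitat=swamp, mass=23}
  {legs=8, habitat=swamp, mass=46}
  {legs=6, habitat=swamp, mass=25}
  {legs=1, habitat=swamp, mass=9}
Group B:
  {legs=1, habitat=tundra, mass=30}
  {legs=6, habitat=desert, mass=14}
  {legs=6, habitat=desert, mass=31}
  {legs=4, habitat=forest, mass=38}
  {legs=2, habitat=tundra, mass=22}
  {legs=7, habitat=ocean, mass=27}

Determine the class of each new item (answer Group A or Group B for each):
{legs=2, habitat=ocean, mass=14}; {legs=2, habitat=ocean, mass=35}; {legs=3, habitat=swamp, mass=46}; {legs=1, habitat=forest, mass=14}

The classifier is using: habitat is swamp.
{legs=2, habitat=ocean, mass=14}: habitat is ocean — does not pass, so Group B. {legs=2, habitat=ocean, mass=35}: habitat is ocean — does not pass, so Group B. {legs=3, habitat=swamp, mass=46}: habitat is swamp — passes, so Group A. {legs=1, habitat=forest, mass=14}: habitat is forest — does not pass, so Group B.

Group B, Group B, Group A, Group B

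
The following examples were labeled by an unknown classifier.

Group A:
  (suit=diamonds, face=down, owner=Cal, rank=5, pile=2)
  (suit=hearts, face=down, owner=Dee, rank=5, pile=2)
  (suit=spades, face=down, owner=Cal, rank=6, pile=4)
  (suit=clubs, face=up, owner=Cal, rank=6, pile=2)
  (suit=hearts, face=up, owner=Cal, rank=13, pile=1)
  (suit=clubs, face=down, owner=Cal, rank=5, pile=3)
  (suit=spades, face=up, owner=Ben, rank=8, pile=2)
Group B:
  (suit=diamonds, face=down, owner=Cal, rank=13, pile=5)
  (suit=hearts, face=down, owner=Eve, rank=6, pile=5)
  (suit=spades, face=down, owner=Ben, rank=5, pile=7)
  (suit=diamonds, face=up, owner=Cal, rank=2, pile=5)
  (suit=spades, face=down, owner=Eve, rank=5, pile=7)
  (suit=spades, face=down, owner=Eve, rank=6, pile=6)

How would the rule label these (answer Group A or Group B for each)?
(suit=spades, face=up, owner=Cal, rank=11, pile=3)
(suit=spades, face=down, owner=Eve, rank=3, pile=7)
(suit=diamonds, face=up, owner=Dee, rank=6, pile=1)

The rule appears to be: pile ≤ 4.
(suit=spades, face=up, owner=Cal, rank=11, pile=3): Group A (pile = 3).
(suit=spades, face=down, owner=Eve, rank=3, pile=7): Group B (pile = 7).
(suit=diamonds, face=up, owner=Dee, rank=6, pile=1): Group A (pile = 1).

Group A, Group B, Group A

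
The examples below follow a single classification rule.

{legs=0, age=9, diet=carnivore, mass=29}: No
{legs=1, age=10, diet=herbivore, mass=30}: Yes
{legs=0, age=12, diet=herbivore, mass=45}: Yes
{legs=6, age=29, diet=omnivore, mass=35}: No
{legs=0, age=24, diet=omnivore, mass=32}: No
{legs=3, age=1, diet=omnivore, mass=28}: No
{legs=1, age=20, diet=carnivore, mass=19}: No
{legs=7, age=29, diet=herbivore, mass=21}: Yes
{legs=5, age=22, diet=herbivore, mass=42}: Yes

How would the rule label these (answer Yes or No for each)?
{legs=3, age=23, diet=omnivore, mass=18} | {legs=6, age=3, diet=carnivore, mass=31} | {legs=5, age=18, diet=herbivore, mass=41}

No, No, Yes

One predicate separates the groups cleanly: diet is herbivore.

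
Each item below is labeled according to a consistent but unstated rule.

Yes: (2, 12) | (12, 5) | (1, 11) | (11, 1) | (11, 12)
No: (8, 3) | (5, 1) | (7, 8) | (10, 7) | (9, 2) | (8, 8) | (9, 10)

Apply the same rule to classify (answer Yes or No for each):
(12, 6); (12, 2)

The common property of the 'Yes' items is: max ≥ 11. No 'No' item has it.

Yes, Yes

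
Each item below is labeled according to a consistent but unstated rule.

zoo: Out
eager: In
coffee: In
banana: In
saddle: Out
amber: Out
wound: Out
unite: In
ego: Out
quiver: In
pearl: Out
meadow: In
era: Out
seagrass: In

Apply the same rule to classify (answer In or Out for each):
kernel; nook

Out, Out

The distinguishing property — has ≥ 3 vowels — holds for all the 'In' cases and none of the 'Out' cases.
kernel: Out (2 vowels).
nook: Out (2 vowels).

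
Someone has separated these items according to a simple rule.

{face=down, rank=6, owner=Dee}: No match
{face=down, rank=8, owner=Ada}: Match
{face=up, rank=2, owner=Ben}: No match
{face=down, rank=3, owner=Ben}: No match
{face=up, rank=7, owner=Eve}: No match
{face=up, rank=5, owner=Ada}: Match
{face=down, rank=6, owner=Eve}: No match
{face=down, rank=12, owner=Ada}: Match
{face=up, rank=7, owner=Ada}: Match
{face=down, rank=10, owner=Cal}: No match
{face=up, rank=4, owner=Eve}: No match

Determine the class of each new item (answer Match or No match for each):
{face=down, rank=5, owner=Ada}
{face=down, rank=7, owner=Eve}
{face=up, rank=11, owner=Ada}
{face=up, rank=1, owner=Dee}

Match, No match, Match, No match

The simplest hypothesis consistent with all the labels is: owner is Ada.
{face=down, rank=5, owner=Ada}: owner is Ada — checks out, so Match. {face=down, rank=7, owner=Eve}: owner is Eve — does not satisfy this, so No match. {face=up, rank=11, owner=Ada}: owner is Ada — checks out, so Match. {face=up, rank=1, owner=Dee}: owner is Dee — does not satisfy this, so No match.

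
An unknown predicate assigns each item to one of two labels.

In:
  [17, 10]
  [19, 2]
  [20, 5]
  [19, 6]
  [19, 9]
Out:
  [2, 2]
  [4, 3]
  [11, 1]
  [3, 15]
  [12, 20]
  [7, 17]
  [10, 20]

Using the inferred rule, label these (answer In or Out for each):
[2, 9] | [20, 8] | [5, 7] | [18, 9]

Out, In, Out, In

Every 'In' example satisfies: first ≥ 15. None of the 'Out' examples do.
[2, 9]: first 2 — doesn't match, so Out.
[20, 8]: first 20 — meets the rule, so In.
[5, 7]: first 5 — doesn't match, so Out.
[18, 9]: first 18 — meets the rule, so In.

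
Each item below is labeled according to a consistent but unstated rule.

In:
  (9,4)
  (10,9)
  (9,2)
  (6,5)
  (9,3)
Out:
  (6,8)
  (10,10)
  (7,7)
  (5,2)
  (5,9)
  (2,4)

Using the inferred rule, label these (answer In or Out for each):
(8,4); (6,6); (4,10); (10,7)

In, Out, Out, In

The rule appears to be: first > second AND sum ≥ 11.
(8,4) → 8 > 4, 8+4 = 12 → In. (6,6) → 6 = 6, 6+6 = 12 → Out. (4,10) → 4 < 10, 4+10 = 14 → Out. (10,7) → 10 > 7, 10+7 = 17 → In.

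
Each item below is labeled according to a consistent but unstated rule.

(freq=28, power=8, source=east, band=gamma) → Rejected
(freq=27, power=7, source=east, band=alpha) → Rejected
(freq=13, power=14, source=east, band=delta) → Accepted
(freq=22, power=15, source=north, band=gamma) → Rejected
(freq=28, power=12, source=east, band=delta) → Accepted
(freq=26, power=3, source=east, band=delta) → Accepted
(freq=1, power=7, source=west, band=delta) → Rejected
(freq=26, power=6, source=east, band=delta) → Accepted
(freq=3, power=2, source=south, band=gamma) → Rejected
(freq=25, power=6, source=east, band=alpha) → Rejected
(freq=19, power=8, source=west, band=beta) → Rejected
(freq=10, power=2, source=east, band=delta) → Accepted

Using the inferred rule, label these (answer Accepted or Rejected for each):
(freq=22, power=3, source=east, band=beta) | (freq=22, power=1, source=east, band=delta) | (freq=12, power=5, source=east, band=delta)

Rejected, Accepted, Accepted

'Accepted' ⟺ band is delta AND source is east.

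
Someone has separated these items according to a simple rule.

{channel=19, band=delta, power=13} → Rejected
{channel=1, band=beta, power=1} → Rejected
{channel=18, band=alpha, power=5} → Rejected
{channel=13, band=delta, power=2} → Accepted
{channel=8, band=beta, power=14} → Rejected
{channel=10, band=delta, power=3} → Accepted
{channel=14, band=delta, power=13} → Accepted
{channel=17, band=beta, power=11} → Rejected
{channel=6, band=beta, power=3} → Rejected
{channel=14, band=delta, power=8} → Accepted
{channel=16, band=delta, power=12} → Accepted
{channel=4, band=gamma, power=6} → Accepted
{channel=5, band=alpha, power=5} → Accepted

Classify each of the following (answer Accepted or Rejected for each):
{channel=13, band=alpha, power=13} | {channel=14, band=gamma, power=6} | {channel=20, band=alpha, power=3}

'Accepted' ⟺ band is not beta AND channel ≤ 16.
{channel=13, band=alpha, power=13}: Accepted (band is alpha, channel = 13). {channel=14, band=gamma, power=6}: Accepted (band is gamma, channel = 14). {channel=20, band=alpha, power=3}: Rejected (band is alpha, channel = 20).

Accepted, Accepted, Rejected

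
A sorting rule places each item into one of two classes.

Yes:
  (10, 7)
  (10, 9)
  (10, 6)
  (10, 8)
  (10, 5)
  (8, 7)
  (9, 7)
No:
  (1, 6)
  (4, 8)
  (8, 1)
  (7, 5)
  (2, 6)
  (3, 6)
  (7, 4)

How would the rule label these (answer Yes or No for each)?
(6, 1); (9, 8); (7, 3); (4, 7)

The classifier is using: sum ≥ 15.
(6, 1): 6+1 = 7, does not pass → No. (9, 8): 9+8 = 17, has this property → Yes. (7, 3): 7+3 = 10, does not pass → No. (4, 7): 4+7 = 11, does not pass → No.

No, Yes, No, No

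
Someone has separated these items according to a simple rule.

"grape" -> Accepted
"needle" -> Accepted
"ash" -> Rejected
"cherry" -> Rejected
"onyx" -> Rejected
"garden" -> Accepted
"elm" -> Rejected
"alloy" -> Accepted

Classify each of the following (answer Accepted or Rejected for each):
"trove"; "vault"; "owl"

Rule: has ≥ 2 vowels. This holds for each 'Accepted' example and fails for each 'Rejected' one.
"trove" — 2 vowels, hence Accepted.
"vault" — 2 vowels, hence Accepted.
"owl" — 1 vowel, hence Rejected.

Accepted, Accepted, Rejected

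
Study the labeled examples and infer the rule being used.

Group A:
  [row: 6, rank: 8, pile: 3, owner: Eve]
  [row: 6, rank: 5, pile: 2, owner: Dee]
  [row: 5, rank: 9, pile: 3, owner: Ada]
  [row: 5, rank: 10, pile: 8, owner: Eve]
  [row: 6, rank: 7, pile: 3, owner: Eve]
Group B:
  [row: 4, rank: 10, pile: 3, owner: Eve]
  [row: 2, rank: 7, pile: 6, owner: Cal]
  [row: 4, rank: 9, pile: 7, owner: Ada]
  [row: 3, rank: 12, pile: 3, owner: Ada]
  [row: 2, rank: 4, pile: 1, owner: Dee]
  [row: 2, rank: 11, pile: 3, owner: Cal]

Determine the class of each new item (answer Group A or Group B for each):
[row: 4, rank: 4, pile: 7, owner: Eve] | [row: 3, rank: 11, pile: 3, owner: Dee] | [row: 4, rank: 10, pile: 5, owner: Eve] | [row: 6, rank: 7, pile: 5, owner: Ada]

Group B, Group B, Group B, Group A

The classifier is using: row ≥ 5.
[row: 4, rank: 4, pile: 7, owner: Eve] — row = 4, hence Group B. [row: 3, rank: 11, pile: 3, owner: Dee] — row = 3, hence Group B. [row: 4, rank: 10, pile: 5, owner: Eve] — row = 4, hence Group B. [row: 6, rank: 7, pile: 5, owner: Ada] — row = 6, hence Group A.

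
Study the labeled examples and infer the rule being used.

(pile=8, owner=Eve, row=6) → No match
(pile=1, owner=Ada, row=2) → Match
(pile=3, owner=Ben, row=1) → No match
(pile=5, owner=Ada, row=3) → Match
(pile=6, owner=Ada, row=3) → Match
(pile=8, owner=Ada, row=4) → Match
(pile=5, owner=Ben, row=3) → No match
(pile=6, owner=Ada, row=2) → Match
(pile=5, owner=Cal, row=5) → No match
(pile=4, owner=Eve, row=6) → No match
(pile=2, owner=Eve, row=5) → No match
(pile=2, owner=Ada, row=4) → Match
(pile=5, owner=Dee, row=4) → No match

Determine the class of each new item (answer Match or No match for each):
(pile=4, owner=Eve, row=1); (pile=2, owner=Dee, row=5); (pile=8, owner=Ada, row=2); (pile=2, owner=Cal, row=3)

No match, No match, Match, No match

Checking candidate rules against both groups, what survives is: owner is Ada.
(pile=4, owner=Eve, row=1) — owner is Eve, hence No match. (pile=2, owner=Dee, row=5) — owner is Dee, hence No match. (pile=8, owner=Ada, row=2) — owner is Ada, hence Match. (pile=2, owner=Cal, row=3) — owner is Cal, hence No match.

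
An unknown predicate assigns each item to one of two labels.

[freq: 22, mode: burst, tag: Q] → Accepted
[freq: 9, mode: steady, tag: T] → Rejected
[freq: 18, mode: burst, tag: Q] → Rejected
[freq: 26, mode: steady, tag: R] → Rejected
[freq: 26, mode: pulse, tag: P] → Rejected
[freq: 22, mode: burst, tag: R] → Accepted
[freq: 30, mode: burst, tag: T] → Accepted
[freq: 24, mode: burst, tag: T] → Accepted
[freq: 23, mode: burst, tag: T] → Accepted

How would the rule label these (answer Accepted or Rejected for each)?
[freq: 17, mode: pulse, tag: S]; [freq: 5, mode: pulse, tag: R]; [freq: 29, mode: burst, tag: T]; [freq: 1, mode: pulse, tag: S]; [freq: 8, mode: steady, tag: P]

Rejected, Rejected, Accepted, Rejected, Rejected

The distinguishing property — mode is burst AND freq ≥ 22 — holds for all the 'Accepted' cases and none of the 'Rejected' cases.
[freq: 17, mode: pulse, tag: S]: mode is pulse, freq = 17, doesn't match → Rejected. [freq: 5, mode: pulse, tag: R]: mode is pulse, freq = 5, doesn't match → Rejected. [freq: 29, mode: burst, tag: T]: mode is burst, freq = 29, has this property → Accepted. [freq: 1, mode: pulse, tag: S]: mode is pulse, freq = 1, doesn't match → Rejected. [freq: 8, mode: steady, tag: P]: mode is steady, freq = 8, doesn't match → Rejected.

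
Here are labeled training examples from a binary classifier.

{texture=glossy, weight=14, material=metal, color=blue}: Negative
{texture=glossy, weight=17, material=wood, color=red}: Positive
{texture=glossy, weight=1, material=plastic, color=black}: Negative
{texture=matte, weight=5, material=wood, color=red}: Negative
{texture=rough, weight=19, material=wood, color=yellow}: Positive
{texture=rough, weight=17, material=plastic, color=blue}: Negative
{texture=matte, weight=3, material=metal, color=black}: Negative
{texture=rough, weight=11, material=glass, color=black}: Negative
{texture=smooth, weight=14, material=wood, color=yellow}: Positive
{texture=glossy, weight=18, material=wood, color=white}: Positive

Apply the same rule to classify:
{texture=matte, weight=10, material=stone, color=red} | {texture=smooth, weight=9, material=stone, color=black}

Negative, Negative

A rule that fits every label: material is wood AND weight ≥ 11 — true of each 'Positive' example, false of each 'Negative' one.
{texture=matte, weight=10, material=stone, color=red}: material is stone, weight = 10, doesn't qualify → Negative.
{texture=smooth, weight=9, material=stone, color=black}: material is stone, weight = 9, doesn't qualify → Negative.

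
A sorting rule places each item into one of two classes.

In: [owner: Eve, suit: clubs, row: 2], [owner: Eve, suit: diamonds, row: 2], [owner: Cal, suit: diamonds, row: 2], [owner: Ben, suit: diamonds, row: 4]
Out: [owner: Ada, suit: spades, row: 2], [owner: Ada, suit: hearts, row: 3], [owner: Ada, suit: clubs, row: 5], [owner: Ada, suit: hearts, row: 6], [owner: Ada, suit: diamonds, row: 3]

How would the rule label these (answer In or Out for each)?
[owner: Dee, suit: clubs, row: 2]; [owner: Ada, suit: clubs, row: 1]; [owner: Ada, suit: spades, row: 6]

The pattern is that an item is 'In' exactly when: owner is not Ada.
[owner: Dee, suit: clubs, row: 2]: owner is Dee, qualifies → In. [owner: Ada, suit: clubs, row: 1]: owner is Ada, fails the rule → Out. [owner: Ada, suit: spades, row: 6]: owner is Ada, fails the rule → Out.

In, Out, Out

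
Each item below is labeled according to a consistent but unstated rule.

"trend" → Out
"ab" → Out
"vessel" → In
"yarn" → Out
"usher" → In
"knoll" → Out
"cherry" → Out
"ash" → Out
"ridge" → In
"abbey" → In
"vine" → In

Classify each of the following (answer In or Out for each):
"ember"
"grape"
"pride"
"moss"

In, In, In, Out

The simplest hypothesis consistent with all the labels is: has ≥ 2 vowels.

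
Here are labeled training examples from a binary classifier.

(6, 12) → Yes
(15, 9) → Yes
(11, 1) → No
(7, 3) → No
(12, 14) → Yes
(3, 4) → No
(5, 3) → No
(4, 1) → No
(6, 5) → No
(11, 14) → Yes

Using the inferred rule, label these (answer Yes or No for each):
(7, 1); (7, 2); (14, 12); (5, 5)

No, No, Yes, No

The simplest hypothesis consistent with all the labels is: sum ≥ 18.
(7, 1): 7+1 = 8 — lacks this property, so No. (7, 2): 7+2 = 9 — lacks this property, so No. (14, 12): 14+12 = 26 — meets the rule, so Yes. (5, 5): 5+5 = 10 — lacks this property, so No.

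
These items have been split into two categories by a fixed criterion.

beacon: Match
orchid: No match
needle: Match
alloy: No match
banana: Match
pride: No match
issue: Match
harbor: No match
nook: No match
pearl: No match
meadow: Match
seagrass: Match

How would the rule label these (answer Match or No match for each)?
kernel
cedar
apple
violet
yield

No match, No match, No match, Match, No match

Every 'Match' example satisfies: has ≥ 3 vowels. None of the 'No match' examples do.
kernel: 2 vowels, does not fit → No match.
cedar: 2 vowels, does not fit → No match.
apple: 2 vowels, does not fit → No match.
violet: 3 vowels, passes → Match.
yield: 2 vowels, does not fit → No match.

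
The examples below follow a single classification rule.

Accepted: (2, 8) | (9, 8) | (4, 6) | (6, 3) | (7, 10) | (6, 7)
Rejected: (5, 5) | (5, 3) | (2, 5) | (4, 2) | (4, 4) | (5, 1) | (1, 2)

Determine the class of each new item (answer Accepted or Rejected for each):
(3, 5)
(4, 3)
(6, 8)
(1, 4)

The common property of the 'Accepted' items is: max ≥ 6. No 'Rejected' item has it.

Rejected, Rejected, Accepted, Rejected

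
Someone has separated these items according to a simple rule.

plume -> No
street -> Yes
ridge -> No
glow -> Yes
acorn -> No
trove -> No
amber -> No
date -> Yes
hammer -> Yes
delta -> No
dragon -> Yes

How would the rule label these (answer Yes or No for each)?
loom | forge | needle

Yes, No, Yes

The rule appears to be: even length.
Yes: loom, since length 4.
No: forge, since length 5.
Yes: needle, since length 6.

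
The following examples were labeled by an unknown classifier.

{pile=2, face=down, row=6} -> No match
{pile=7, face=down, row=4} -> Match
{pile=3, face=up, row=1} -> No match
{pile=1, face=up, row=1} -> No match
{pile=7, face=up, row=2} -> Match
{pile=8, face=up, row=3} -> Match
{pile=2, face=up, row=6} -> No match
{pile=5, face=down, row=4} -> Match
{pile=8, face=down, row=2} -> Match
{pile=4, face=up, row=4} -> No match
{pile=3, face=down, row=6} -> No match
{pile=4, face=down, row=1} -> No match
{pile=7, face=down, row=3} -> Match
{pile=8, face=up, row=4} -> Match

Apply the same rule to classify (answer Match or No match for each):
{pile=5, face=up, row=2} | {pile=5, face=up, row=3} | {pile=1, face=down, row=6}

Match, Match, No match

The simplest hypothesis consistent with all the labels is: pile ≥ 5.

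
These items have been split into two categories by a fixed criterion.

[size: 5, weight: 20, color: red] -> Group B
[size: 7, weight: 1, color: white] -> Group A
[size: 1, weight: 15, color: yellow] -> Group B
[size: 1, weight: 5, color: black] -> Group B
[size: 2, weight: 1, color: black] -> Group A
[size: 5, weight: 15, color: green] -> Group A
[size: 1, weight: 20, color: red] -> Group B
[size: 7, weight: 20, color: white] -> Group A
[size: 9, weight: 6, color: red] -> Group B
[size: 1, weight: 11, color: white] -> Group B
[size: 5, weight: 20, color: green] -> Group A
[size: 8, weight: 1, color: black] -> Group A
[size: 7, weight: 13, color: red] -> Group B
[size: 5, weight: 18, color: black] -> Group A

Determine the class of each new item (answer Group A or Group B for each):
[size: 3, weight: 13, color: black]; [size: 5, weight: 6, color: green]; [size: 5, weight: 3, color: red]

Group A, Group A, Group B

The pattern is that an item is 'Group A' exactly when: color is not red AND size ≥ 2.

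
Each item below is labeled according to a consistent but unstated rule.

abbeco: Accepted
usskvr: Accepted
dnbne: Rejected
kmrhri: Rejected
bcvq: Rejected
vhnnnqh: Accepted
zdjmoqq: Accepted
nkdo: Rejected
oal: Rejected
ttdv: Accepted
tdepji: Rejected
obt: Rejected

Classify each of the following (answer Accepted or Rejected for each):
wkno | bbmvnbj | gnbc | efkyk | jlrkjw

Rejected, Accepted, Rejected, Rejected, Rejected

Comparing the two groups points to one rule — has a double letter.
Rejected: wkno, since no doubled letter. Accepted: bbmvnbj, since 'bb' doubled. Rejected: gnbc, since no doubled letter. Rejected: efkyk, since no doubled letter. Rejected: jlrkjw, since no doubled letter.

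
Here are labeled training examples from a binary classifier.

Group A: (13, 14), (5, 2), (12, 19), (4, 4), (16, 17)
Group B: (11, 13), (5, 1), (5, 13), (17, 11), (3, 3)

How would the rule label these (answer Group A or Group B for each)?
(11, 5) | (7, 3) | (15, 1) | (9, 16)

Group B, Group B, Group B, Group A

'Group A' ⟺ product is even.
(11, 5) → 11·5 = 55 → Group B. (7, 3) → 7·3 = 21 → Group B. (15, 1) → 15·1 = 15 → Group B. (9, 16) → 9·16 = 144 → Group A.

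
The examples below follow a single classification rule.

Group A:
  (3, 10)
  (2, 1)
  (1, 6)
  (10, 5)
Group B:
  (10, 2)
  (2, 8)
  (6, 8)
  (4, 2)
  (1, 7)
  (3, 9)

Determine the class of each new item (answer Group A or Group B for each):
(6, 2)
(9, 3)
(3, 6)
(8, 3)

Group B, Group B, Group A, Group A

One predicate separates the groups cleanly: sum is odd.
(6, 2) — 6+2 = 8, hence Group B.
(9, 3) — 9+3 = 12, hence Group B.
(3, 6) — 3+6 = 9, hence Group A.
(8, 3) — 8+3 = 11, hence Group A.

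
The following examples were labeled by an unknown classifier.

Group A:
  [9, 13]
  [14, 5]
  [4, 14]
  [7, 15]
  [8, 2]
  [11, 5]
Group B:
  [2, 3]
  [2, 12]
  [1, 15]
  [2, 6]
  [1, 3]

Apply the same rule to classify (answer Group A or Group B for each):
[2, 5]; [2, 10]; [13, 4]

Group B, Group B, Group A

The simplest hypothesis consistent with all the labels is: first ≥ 3.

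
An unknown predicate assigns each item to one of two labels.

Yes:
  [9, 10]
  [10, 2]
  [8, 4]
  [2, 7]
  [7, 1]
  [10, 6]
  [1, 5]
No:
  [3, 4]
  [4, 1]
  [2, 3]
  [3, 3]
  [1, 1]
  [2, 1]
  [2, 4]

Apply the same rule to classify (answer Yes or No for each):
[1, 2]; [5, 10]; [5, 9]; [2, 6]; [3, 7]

No, Yes, Yes, Yes, Yes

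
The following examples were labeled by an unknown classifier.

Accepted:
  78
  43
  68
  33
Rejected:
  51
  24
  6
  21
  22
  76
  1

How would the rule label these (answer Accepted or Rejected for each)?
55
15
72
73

Rejected, Rejected, Rejected, Accepted

Rule: ≡ 3 (mod 5). This holds for each 'Accepted' example and fails for each 'Rejected' one.
55 — 55 mod 5 = 0, hence Rejected.
15 — 15 mod 5 = 0, hence Rejected.
72 — 72 mod 5 = 2, hence Rejected.
73 — 73 mod 5 = 3, hence Accepted.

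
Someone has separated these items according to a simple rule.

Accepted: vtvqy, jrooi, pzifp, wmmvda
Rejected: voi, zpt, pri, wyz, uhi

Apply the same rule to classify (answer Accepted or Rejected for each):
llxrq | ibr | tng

Accepted, Rejected, Rejected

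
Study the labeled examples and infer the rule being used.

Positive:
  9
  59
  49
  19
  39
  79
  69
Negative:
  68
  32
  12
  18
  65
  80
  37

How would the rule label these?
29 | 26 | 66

The pattern is that an item is 'Positive' exactly when: ends in digit 9.
29 — last digit 9, hence Positive. 26 — last digit 6, hence Negative. 66 — last digit 6, hence Negative.

Positive, Negative, Negative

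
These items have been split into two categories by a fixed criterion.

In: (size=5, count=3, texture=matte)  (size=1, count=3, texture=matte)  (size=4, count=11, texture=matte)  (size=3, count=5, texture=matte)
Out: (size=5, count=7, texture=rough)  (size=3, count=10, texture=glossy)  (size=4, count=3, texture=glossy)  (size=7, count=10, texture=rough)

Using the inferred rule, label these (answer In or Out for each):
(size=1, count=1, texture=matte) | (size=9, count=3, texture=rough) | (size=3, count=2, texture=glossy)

In, Out, Out

Checking candidate rules against both groups, what survives is: texture is matte.
(size=1, count=1, texture=matte) → texture is matte → In.
(size=9, count=3, texture=rough) → texture is rough → Out.
(size=3, count=2, texture=glossy) → texture is glossy → Out.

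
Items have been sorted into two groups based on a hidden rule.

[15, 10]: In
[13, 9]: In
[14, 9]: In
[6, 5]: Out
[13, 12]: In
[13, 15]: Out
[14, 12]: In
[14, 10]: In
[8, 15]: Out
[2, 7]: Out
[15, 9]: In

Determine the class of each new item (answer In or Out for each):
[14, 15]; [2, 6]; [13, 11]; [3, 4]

The distinguishing property — first > second AND sum ≥ 22 — holds for all the 'In' cases and none of the 'Out' cases.
[14, 15] — 14 < 15, 14+15 = 29, hence Out.
[2, 6] — 2 < 6, 2+6 = 8, hence Out.
[13, 11] — 13 > 11, 13+11 = 24, hence In.
[3, 4] — 3 < 4, 3+4 = 7, hence Out.

Out, Out, In, Out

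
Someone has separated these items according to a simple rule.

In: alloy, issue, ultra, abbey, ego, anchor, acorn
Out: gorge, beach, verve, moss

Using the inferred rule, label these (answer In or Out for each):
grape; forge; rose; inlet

Comparing the two groups points to one rule — starts with a vowel.
grape: starts with 'g' — does not pass, so Out. forge: starts with 'f' — does not pass, so Out. rose: starts with 'r' — does not pass, so Out. inlet: starts with 'i' — checks out, so In.

Out, Out, Out, In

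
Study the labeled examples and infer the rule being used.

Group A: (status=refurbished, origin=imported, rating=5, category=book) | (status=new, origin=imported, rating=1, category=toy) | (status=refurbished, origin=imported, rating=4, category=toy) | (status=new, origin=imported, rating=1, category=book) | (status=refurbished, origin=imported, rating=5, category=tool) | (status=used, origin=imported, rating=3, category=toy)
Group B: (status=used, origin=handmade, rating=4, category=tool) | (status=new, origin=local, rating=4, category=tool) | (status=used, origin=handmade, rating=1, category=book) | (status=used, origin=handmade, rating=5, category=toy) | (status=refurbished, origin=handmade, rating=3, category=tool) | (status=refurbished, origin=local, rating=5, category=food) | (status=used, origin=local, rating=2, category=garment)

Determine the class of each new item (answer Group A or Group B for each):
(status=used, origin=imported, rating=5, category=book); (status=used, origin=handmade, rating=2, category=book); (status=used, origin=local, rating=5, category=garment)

All 'Group A' examples share one property — origin is imported — and every 'Group B' example lacks it.
(status=used, origin=imported, rating=5, category=book) → origin is imported → Group A.
(status=used, origin=handmade, rating=2, category=book) → origin is handmade → Group B.
(status=used, origin=local, rating=5, category=garment) → origin is local → Group B.

Group A, Group B, Group B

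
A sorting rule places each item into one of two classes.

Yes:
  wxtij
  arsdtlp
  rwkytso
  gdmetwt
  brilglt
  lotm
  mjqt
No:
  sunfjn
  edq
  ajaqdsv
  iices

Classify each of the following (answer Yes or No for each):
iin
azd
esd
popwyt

The rule appears to be: contains 't'.

No, No, No, Yes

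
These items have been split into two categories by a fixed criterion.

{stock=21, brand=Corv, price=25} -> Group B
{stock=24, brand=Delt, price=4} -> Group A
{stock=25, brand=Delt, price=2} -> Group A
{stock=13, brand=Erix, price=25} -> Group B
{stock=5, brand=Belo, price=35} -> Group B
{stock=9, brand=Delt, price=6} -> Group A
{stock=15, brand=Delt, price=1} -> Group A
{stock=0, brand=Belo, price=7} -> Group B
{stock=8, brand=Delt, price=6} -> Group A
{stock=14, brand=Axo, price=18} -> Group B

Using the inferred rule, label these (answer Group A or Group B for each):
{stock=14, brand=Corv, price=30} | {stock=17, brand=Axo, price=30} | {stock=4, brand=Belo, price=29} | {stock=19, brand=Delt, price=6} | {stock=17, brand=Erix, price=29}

Group B, Group B, Group B, Group A, Group B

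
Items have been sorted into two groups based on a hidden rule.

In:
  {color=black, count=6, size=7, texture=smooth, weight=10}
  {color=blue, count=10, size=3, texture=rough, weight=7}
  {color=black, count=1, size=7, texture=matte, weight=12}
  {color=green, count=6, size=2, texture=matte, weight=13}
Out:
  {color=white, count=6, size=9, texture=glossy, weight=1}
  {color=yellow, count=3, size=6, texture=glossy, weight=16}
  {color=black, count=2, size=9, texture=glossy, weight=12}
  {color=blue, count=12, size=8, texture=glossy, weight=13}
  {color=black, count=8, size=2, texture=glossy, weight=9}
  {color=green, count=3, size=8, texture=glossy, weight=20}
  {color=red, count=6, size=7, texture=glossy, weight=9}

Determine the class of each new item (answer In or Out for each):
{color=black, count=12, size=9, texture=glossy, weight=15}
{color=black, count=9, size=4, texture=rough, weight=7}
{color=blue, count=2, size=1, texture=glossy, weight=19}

Out, In, Out

All 'In' examples share one property — texture is not glossy — and every 'Out' example lacks it.
{color=black, count=12, size=9, texture=glossy, weight=15}: texture is glossy — does not satisfy this, so Out.
{color=black, count=9, size=4, texture=rough, weight=7}: texture is rough — meets the rule, so In.
{color=blue, count=2, size=1, texture=glossy, weight=19}: texture is glossy — does not satisfy this, so Out.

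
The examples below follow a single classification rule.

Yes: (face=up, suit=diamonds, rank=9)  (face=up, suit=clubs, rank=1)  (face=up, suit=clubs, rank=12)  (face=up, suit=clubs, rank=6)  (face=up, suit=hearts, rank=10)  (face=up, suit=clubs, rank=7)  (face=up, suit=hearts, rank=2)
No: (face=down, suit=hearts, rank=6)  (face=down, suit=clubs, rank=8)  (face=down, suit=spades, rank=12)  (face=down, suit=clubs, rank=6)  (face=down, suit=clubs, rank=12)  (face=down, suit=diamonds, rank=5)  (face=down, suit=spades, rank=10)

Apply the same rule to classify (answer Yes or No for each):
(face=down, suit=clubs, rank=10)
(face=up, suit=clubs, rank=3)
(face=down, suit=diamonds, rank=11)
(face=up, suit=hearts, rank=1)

No, Yes, No, Yes

The common property of the 'Yes' items is: face is up. No 'No' item has it.
(face=down, suit=clubs, rank=10): No (face is down).
(face=up, suit=clubs, rank=3): Yes (face is up).
(face=down, suit=diamonds, rank=11): No (face is down).
(face=up, suit=hearts, rank=1): Yes (face is up).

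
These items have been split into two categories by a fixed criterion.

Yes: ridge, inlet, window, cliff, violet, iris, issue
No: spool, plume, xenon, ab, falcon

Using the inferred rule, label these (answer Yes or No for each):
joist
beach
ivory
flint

The pattern is that an item is 'Yes' exactly when: contains 'i'.
joist: Yes (has 'i'). beach: No (no 'i'). ivory: Yes (has 'i'). flint: Yes (has 'i').

Yes, No, Yes, Yes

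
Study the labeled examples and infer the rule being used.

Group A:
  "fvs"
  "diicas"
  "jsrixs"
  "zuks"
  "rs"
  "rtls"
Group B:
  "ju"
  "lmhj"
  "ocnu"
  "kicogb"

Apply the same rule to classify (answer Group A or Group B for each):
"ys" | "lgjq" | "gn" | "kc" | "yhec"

A rule that fits every label: contains 's' — true of each 'Group A' example, false of each 'Group B' one.
"ys" — has 's', hence Group A. "lgjq" — no 's', hence Group B. "gn" — no 's', hence Group B. "kc" — no 's', hence Group B. "yhec" — no 's', hence Group B.

Group A, Group B, Group B, Group B, Group B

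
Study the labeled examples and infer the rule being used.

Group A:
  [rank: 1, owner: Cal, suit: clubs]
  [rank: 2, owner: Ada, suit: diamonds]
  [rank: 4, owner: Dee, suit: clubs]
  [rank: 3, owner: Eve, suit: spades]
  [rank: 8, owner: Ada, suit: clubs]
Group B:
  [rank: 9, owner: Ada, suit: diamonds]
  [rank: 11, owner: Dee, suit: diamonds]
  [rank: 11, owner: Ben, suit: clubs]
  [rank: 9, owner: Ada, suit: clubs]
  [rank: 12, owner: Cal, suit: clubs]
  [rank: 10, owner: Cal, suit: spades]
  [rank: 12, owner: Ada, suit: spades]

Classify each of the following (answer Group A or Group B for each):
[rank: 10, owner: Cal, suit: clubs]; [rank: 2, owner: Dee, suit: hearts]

All 'Group A' examples share one property — rank ≤ 8 — and every 'Group B' example lacks it.
[rank: 10, owner: Cal, suit: clubs]: rank = 10, does not fit → Group B.
[rank: 2, owner: Dee, suit: hearts]: rank = 2, fits → Group A.

Group B, Group A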